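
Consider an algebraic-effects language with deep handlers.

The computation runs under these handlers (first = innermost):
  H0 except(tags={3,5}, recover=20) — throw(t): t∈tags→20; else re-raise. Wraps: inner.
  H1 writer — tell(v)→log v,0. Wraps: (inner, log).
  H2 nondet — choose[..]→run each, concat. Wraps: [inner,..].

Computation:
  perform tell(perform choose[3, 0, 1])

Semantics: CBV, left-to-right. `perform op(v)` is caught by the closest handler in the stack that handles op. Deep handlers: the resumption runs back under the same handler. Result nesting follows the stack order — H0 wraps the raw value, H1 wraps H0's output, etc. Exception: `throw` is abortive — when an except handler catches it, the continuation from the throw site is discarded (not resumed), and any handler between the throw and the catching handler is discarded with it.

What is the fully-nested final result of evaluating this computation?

Answer: [(0, (3)), (0, (0)), (0, (1))]

Evaluation trace:
choose[3, 0, 1] @ H2
  branch[0] choose=3:
    tell(3) @ H1 ⇒ log+=3
    H0 returns 0
    H1 returns (0, (3))
    H2 returns [(0, (3))]
  branch[1] choose=0:
    tell(0) @ H1 ⇒ log+=0
    H0 returns 0
    H1 returns (0, (0))
    H2 returns [(0, (0))]
  branch[2] choose=1:
    tell(1) @ H1 ⇒ log+=1
    H0 returns 0
    H1 returns (0, (1))
    H2 returns [(0, (1))]
= [(0, (3)), (0, (0)), (0, (1))]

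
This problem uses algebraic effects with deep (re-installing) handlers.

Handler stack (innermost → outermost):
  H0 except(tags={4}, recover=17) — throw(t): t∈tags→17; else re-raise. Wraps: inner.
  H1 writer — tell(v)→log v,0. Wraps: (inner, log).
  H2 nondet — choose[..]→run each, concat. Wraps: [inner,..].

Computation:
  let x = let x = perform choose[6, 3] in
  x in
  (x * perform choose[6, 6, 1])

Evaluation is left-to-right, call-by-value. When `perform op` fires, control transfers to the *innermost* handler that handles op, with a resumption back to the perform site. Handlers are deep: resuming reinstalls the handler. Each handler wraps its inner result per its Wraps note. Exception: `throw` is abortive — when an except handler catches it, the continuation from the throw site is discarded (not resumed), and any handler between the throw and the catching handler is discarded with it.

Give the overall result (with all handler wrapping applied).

Working:
choose[6, 3] @ H2
  branch[0] choose=6:
    choose[6, 6, 1] @ H2
      branch[0] choose=6:
        H0 returns 36
        H1 returns (36, ())
        H2 returns [(36, ())]
      branch[1] choose=6:
        H0 returns 36
        H1 returns (36, ())
        H2 returns [(36, ())]
      branch[2] choose=1:
        H0 returns 6
        H1 returns (6, ())
        H2 returns [(6, ())]
  branch[1] choose=3:
    choose[6, 6, 1] @ H2
      branch[0] choose=6:
        H0 returns 18
        H1 returns (18, ())
        H2 returns [(18, ())]
      branch[1] choose=6:
        H0 returns 18
        H1 returns (18, ())
        H2 returns [(18, ())]
      branch[2] choose=1:
        H0 returns 3
        H1 returns (3, ())
        H2 returns [(3, ())]
= [(36, ()), (36, ()), (6, ()), (18, ()), (18, ()), (3, ())]

Answer: [(36, ()), (36, ()), (6, ()), (18, ()), (18, ()), (3, ())]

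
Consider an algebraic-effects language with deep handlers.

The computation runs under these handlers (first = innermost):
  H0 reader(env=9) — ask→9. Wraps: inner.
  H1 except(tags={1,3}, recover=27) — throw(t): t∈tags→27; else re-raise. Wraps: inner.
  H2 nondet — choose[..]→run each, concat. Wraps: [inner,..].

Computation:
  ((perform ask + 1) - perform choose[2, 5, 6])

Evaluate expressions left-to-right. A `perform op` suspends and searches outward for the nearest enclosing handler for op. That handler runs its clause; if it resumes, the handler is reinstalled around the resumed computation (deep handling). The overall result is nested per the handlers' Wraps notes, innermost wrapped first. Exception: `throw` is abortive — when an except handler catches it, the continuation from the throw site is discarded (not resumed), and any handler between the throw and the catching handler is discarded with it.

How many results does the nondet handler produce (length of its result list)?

Answer: 3

Step-by-step:
ask @ H0 ⇒ 9
choose[2, 5, 6] @ H2
  branch[0] choose=2:
    H0 returns 8
    H1 returns 8
    H2 returns [8]
  branch[1] choose=5:
    H0 returns 5
    H1 returns 5
    H2 returns [5]
  branch[2] choose=6:
    H0 returns 4
    H1 returns 4
    H2 returns [4]
= [8, 5, 4]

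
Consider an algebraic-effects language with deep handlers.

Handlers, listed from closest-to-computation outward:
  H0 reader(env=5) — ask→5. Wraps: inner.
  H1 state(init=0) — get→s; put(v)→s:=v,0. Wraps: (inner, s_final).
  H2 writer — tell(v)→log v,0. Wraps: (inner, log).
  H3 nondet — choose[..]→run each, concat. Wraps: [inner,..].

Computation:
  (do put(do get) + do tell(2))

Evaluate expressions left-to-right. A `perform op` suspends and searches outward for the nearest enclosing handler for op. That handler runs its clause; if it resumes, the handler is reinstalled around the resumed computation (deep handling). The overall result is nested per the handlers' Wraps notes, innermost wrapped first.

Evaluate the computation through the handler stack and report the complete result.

Answer: [((0, 0), (2))]

Evaluation trace:
get @ H1 ⇒ 0
put(0) @ H1 ⇒ s:=0
tell(2) @ H2 ⇒ log+=2
H0 returns 0
H1 returns (0, 0)
H2 returns ((0, 0), (2))
H3 returns [((0, 0), (2))]
= [((0, 0), (2))]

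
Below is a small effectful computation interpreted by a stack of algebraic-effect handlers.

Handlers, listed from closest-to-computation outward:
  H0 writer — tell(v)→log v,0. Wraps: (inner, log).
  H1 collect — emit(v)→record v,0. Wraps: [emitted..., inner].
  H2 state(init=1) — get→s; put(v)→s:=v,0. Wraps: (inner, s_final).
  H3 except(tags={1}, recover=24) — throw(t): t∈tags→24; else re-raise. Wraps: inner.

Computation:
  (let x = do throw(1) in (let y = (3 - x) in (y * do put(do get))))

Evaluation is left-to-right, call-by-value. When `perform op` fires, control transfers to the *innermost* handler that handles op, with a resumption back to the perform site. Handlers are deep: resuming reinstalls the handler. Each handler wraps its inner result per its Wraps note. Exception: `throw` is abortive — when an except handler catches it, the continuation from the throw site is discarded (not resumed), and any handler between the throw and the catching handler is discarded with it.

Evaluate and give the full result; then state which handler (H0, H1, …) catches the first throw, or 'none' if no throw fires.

Answer: 24 ; first throw caught by: H3

Working:
throw(1) @ H3 caught ⇒ 24
= 24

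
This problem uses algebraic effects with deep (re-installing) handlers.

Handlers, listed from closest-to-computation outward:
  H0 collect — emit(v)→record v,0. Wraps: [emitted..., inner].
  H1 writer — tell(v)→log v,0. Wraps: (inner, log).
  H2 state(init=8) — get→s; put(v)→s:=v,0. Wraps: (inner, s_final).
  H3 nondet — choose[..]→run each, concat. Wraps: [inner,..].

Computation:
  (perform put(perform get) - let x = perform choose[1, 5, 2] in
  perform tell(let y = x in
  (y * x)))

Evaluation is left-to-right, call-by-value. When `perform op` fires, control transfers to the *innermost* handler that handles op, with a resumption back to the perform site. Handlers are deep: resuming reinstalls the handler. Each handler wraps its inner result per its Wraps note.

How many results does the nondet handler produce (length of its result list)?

Working:
get @ H2 ⇒ 8
put(8) @ H2 ⇒ s:=8
choose[1, 5, 2] @ H3
  branch[0] choose=1:
    tell(1) @ H1 ⇒ log+=1
    H0 returns [0]
    H1 returns ([0], (1))
    H2 returns (([0], (1)), 8)
    H3 returns [(([0], (1)), 8)]
  branch[1] choose=5:
    tell(25) @ H1 ⇒ log+=25
    H0 returns [0]
    H1 returns ([0], (25))
    H2 returns (([0], (25)), 8)
    H3 returns [(([0], (25)), 8)]
  branch[2] choose=2:
    tell(4) @ H1 ⇒ log+=4
    H0 returns [0]
    H1 returns ([0], (4))
    H2 returns (([0], (4)), 8)
    H3 returns [(([0], (4)), 8)]
= [(([0], (1)), 8), (([0], (25)), 8), (([0], (4)), 8)]

Answer: 3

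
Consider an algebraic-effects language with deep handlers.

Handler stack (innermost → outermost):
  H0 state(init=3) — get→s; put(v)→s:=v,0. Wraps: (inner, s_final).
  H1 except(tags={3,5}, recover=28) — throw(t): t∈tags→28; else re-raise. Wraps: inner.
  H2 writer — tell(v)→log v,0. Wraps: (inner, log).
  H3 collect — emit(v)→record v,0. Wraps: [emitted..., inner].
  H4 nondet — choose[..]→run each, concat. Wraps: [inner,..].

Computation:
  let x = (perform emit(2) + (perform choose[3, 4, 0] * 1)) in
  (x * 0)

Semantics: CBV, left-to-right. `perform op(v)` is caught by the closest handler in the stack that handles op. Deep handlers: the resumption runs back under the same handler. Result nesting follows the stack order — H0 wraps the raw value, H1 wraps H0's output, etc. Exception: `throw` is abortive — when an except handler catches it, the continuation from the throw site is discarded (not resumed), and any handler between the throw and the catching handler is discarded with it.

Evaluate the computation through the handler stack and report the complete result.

Working:
emit(2) @ H3 ⇒ out+=2
choose[3, 4, 0] @ H4
  branch[0] choose=3:
    H0 returns (0, 3)
    H1 returns (0, 3)
    H2 returns ((0, 3), ())
    H3 returns [2, ((0, 3), ())]
    H4 returns [[2, ((0, 3), ())]]
  branch[1] choose=4:
    H0 returns (0, 3)
    H1 returns (0, 3)
    H2 returns ((0, 3), ())
    H3 returns [2, ((0, 3), ())]
    H4 returns [[2, ((0, 3), ())]]
  branch[2] choose=0:
    H0 returns (0, 3)
    H1 returns (0, 3)
    H2 returns ((0, 3), ())
    H3 returns [2, ((0, 3), ())]
    H4 returns [[2, ((0, 3), ())]]
= [[2, ((0, 3), ())], [2, ((0, 3), ())], [2, ((0, 3), ())]]

Answer: [[2, ((0, 3), ())], [2, ((0, 3), ())], [2, ((0, 3), ())]]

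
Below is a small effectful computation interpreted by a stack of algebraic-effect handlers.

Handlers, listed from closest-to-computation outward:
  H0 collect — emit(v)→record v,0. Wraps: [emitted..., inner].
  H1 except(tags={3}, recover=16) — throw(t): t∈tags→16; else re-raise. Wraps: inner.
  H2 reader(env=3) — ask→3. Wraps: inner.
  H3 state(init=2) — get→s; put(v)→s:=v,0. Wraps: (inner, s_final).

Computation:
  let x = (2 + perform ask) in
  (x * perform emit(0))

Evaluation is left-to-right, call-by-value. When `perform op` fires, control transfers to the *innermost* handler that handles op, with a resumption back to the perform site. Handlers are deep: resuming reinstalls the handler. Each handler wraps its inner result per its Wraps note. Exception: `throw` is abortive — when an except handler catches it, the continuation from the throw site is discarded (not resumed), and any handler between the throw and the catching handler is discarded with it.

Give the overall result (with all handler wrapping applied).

Step-by-step:
ask @ H2 ⇒ 3
emit(0) @ H0 ⇒ out+=0
H0 returns [0, 0]
H1 returns [0, 0]
H2 returns [0, 0]
H3 returns ([0, 0], 2)
= ([0, 0], 2)

Answer: ([0, 0], 2)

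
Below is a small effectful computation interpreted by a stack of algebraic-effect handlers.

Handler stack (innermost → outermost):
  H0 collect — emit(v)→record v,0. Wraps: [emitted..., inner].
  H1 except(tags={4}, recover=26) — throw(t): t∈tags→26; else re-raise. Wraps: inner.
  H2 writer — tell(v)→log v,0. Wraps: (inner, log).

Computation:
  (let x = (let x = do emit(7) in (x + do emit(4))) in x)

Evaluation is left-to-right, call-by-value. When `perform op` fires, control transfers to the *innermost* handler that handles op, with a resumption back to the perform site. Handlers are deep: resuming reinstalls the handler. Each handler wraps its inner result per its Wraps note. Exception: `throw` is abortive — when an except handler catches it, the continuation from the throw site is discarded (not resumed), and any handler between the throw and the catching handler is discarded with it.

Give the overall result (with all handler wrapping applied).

Answer: ([7, 4, 0], ())

Step-by-step:
emit(7) @ H0 ⇒ out+=7
emit(4) @ H0 ⇒ out+=4
H0 returns [7, 4, 0]
H1 returns [7, 4, 0]
H2 returns ([7, 4, 0], ())
= ([7, 4, 0], ())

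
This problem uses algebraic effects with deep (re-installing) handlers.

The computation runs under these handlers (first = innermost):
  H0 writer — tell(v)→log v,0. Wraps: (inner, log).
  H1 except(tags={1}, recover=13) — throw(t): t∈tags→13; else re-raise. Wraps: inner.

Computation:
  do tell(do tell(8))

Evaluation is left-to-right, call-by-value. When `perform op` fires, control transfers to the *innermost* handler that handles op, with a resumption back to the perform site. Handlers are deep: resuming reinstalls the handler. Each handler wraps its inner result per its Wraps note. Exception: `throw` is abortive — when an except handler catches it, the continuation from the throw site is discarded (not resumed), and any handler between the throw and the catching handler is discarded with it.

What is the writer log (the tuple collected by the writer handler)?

Answer: (8, 0)

Step-by-step:
tell(8) @ H0 ⇒ log+=8
tell(0) @ H0 ⇒ log+=0
H0 returns (0, (8, 0))
H1 returns (0, (8, 0))
= (0, (8, 0))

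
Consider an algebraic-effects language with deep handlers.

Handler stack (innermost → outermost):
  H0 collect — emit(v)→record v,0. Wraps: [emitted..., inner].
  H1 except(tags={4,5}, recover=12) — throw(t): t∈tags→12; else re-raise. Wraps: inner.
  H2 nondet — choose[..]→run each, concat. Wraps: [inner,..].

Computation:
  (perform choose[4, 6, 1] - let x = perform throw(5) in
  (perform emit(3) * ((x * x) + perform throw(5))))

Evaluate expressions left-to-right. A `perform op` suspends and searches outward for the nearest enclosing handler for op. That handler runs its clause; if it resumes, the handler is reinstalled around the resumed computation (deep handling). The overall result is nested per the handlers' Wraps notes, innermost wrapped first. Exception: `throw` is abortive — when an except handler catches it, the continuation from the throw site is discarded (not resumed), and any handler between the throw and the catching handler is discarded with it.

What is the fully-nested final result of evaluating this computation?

Answer: [12, 12, 12]

Evaluation trace:
choose[4, 6, 1] @ H2
  branch[0] choose=4:
    throw(5) @ H1 caught ⇒ 12
    H2 returns [12]
  branch[1] choose=6:
    throw(5) @ H1 caught ⇒ 12
    H2 returns [12]
  branch[2] choose=1:
    throw(5) @ H1 caught ⇒ 12
    H2 returns [12]
= [12, 12, 12]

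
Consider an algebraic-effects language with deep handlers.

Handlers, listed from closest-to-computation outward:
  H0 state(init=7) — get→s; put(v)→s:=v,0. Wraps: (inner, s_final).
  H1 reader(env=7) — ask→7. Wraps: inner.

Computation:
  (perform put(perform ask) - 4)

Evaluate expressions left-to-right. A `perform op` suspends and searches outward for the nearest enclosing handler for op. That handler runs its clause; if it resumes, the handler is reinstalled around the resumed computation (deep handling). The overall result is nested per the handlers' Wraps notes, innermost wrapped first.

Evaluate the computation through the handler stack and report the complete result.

Step-by-step:
ask @ H1 ⇒ 7
put(7) @ H0 ⇒ s:=7
H0 returns (-4, 7)
H1 returns (-4, 7)
= (-4, 7)

Answer: (-4, 7)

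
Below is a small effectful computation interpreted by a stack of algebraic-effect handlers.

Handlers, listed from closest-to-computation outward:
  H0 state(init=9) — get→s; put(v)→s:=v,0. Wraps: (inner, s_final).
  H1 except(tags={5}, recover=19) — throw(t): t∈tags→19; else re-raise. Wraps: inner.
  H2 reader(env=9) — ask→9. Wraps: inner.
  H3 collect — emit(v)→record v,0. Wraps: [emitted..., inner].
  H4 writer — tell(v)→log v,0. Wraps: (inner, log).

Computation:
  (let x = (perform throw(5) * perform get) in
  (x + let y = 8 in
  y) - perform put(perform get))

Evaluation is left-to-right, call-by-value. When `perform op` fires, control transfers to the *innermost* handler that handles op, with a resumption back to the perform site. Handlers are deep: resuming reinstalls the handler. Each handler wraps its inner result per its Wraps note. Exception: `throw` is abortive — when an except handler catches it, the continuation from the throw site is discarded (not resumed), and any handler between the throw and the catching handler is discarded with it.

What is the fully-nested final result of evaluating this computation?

Step-by-step:
throw(5) @ H1 caught ⇒ 19
H2 returns 19
H3 returns [19]
H4 returns ([19], ())
= ([19], ())

Answer: ([19], ())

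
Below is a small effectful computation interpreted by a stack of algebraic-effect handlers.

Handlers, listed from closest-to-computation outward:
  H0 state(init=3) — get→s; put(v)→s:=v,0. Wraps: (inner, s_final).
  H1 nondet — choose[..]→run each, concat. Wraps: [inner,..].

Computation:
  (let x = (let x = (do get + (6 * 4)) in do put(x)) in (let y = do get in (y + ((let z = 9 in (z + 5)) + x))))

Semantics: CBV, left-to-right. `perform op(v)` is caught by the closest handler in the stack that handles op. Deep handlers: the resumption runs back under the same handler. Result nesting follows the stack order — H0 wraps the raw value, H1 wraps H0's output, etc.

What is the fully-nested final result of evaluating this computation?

Answer: [(41, 27)]

Step-by-step:
get @ H0 ⇒ 3
put(27) @ H0 ⇒ s:=27
get @ H0 ⇒ 27
H0 returns (41, 27)
H1 returns [(41, 27)]
= [(41, 27)]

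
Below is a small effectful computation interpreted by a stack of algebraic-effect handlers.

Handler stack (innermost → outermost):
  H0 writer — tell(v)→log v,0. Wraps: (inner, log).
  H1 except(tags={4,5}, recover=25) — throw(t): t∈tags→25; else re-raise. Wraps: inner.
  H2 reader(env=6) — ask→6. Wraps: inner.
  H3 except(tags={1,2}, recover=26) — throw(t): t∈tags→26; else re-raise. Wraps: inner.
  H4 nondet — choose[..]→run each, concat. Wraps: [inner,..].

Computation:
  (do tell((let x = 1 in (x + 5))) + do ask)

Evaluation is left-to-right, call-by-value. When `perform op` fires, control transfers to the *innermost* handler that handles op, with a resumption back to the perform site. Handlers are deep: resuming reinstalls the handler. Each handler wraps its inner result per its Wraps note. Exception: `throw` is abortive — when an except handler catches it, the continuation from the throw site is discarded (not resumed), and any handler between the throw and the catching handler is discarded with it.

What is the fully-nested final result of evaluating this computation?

Answer: [(6, (6))]

Step-by-step:
tell(6) @ H0 ⇒ log+=6
ask @ H2 ⇒ 6
H0 returns (6, (6))
H1 returns (6, (6))
H2 returns (6, (6))
H3 returns (6, (6))
H4 returns [(6, (6))]
= [(6, (6))]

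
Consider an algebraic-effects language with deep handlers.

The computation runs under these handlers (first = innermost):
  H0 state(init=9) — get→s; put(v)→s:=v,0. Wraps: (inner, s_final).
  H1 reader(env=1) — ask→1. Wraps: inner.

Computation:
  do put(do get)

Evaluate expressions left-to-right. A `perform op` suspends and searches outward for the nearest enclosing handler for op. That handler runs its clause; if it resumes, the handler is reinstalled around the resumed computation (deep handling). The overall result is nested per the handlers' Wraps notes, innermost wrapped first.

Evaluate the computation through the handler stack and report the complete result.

Answer: (0, 9)

Working:
get @ H0 ⇒ 9
put(9) @ H0 ⇒ s:=9
H0 returns (0, 9)
H1 returns (0, 9)
= (0, 9)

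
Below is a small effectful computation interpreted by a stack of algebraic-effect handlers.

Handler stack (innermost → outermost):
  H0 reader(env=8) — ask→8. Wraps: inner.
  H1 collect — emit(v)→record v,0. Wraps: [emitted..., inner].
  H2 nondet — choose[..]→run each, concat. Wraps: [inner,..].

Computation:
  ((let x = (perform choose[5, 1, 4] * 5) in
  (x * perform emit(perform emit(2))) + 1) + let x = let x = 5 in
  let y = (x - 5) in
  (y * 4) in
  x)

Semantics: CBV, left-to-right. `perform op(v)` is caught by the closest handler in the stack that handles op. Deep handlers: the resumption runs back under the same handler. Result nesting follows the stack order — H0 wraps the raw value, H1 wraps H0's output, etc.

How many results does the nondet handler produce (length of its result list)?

Step-by-step:
choose[5, 1, 4] @ H2
  branch[0] choose=5:
    emit(2) @ H1 ⇒ out+=2
    emit(0) @ H1 ⇒ out+=0
    H0 returns 1
    H1 returns [2, 0, 1]
    H2 returns [[2, 0, 1]]
  branch[1] choose=1:
    emit(2) @ H1 ⇒ out+=2
    emit(0) @ H1 ⇒ out+=0
    H0 returns 1
    H1 returns [2, 0, 1]
    H2 returns [[2, 0, 1]]
  branch[2] choose=4:
    emit(2) @ H1 ⇒ out+=2
    emit(0) @ H1 ⇒ out+=0
    H0 returns 1
    H1 returns [2, 0, 1]
    H2 returns [[2, 0, 1]]
= [[2, 0, 1], [2, 0, 1], [2, 0, 1]]

Answer: 3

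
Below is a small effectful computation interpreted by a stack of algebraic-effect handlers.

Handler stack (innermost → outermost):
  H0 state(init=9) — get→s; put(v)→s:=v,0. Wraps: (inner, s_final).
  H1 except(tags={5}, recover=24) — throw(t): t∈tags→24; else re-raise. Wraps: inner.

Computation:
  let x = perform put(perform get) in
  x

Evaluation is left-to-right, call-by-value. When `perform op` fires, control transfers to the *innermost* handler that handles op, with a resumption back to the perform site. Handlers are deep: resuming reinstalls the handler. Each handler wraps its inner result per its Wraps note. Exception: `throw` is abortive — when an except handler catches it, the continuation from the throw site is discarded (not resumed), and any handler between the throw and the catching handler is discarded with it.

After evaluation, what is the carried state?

Answer: 9

Evaluation trace:
get @ H0 ⇒ 9
put(9) @ H0 ⇒ s:=9
H0 returns (0, 9)
H1 returns (0, 9)
= (0, 9)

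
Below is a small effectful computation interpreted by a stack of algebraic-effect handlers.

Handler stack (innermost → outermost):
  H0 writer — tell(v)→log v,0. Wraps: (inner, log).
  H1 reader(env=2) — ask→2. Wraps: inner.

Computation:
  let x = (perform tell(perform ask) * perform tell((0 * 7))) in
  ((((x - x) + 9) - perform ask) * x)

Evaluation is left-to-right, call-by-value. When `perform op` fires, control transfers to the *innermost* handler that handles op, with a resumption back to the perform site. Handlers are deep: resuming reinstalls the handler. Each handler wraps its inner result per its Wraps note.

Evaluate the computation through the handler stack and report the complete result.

Answer: (0, (2, 0))

Evaluation trace:
ask @ H1 ⇒ 2
tell(2) @ H0 ⇒ log+=2
tell(0) @ H0 ⇒ log+=0
ask @ H1 ⇒ 2
H0 returns (0, (2, 0))
H1 returns (0, (2, 0))
= (0, (2, 0))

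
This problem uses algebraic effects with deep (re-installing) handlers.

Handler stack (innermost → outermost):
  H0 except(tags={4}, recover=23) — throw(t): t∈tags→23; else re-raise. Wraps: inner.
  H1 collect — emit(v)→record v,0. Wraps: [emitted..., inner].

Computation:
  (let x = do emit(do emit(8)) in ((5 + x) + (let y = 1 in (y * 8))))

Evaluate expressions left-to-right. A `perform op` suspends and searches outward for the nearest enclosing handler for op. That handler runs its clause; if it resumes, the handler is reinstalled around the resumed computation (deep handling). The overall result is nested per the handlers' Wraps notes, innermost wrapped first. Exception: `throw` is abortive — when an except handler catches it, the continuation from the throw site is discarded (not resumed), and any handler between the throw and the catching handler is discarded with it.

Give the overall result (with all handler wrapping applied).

Answer: [8, 0, 13]

Working:
emit(8) @ H1 ⇒ out+=8
emit(0) @ H1 ⇒ out+=0
H0 returns 13
H1 returns [8, 0, 13]
= [8, 0, 13]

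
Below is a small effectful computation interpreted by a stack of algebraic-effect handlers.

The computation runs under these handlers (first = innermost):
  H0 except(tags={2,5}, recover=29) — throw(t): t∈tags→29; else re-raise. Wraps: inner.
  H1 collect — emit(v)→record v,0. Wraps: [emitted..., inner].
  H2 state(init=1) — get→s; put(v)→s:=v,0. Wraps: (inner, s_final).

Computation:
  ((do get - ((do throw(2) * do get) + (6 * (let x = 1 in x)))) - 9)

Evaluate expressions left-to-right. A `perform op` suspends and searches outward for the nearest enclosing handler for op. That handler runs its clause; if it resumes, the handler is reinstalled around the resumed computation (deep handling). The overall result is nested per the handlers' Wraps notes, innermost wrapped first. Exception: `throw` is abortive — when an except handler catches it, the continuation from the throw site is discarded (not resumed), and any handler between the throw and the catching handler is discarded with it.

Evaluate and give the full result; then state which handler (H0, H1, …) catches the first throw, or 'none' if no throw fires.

Answer: ([29], 1) ; first throw caught by: H0

Step-by-step:
get @ H2 ⇒ 1
throw(2) @ H0 caught ⇒ 29
H1 returns [29]
H2 returns ([29], 1)
= ([29], 1)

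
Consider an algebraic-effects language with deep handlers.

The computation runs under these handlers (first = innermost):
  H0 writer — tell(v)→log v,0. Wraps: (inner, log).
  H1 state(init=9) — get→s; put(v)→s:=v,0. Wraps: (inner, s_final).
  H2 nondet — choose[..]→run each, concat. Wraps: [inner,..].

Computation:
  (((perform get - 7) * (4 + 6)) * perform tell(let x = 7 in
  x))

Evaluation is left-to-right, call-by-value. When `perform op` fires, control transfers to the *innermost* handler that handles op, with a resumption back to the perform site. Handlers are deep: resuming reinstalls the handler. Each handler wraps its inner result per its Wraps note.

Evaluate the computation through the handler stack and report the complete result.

Answer: [((0, (7)), 9)]

Evaluation trace:
get @ H1 ⇒ 9
tell(7) @ H0 ⇒ log+=7
H0 returns (0, (7))
H1 returns ((0, (7)), 9)
H2 returns [((0, (7)), 9)]
= [((0, (7)), 9)]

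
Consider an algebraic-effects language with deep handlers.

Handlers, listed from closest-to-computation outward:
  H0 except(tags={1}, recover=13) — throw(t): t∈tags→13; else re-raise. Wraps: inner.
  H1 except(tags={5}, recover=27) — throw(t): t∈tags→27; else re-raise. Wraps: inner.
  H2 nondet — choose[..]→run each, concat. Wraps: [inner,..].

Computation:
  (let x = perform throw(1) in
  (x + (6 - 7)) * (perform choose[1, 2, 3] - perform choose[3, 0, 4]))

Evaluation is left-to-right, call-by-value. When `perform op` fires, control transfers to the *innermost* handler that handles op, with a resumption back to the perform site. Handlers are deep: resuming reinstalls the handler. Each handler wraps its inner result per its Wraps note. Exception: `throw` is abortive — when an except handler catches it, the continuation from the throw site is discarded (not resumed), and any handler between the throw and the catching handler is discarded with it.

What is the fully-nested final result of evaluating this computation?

Evaluation trace:
throw(1) @ H0 caught ⇒ 13
H1 returns 13
H2 returns [13]
= [13]

Answer: [13]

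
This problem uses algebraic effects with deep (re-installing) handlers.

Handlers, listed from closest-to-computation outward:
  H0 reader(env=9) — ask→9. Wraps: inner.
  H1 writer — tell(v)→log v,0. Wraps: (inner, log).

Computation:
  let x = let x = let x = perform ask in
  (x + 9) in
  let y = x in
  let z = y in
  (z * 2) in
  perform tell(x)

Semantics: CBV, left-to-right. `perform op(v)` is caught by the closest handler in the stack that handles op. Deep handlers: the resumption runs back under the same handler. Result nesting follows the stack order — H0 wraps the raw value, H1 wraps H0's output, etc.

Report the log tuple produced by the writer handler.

Evaluation trace:
ask @ H0 ⇒ 9
tell(36) @ H1 ⇒ log+=36
H0 returns 0
H1 returns (0, (36))
= (0, (36))

Answer: (36)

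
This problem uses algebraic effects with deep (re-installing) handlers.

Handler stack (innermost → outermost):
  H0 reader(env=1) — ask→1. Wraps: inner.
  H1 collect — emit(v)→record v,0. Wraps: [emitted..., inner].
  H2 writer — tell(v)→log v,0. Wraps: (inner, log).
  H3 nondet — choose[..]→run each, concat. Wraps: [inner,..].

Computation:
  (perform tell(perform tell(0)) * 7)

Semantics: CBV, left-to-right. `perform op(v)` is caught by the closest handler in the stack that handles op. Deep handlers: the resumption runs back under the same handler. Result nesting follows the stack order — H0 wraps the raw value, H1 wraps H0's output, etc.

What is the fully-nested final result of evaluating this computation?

Working:
tell(0) @ H2 ⇒ log+=0
tell(0) @ H2 ⇒ log+=0
H0 returns 0
H1 returns [0]
H2 returns ([0], (0, 0))
H3 returns [([0], (0, 0))]
= [([0], (0, 0))]

Answer: [([0], (0, 0))]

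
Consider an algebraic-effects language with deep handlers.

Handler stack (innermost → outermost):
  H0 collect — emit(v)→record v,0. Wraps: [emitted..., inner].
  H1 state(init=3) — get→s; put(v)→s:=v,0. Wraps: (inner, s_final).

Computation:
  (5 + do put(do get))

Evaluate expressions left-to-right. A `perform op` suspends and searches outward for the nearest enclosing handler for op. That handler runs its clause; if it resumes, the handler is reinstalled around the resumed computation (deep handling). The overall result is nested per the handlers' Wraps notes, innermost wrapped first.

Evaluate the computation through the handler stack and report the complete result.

Answer: ([5], 3)

Working:
get @ H1 ⇒ 3
put(3) @ H1 ⇒ s:=3
H0 returns [5]
H1 returns ([5], 3)
= ([5], 3)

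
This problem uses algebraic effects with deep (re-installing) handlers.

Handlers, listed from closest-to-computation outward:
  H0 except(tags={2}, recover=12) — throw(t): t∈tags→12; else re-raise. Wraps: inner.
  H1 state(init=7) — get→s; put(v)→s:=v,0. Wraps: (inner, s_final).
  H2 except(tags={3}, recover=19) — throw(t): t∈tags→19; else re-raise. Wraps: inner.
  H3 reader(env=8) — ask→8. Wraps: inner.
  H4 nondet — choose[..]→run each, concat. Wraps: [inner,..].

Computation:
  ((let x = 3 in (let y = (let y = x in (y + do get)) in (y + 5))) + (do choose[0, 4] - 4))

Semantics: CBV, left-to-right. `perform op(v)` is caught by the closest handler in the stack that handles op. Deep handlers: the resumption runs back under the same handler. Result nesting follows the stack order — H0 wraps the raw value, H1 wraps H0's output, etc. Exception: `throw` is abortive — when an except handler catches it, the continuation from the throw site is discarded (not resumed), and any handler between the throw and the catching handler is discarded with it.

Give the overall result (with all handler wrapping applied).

Answer: [(11, 7), (15, 7)]

Evaluation trace:
get @ H1 ⇒ 7
choose[0, 4] @ H4
  branch[0] choose=0:
    H0 returns 11
    H1 returns (11, 7)
    H2 returns (11, 7)
    H3 returns (11, 7)
    H4 returns [(11, 7)]
  branch[1] choose=4:
    H0 returns 15
    H1 returns (15, 7)
    H2 returns (15, 7)
    H3 returns (15, 7)
    H4 returns [(15, 7)]
= [(11, 7), (15, 7)]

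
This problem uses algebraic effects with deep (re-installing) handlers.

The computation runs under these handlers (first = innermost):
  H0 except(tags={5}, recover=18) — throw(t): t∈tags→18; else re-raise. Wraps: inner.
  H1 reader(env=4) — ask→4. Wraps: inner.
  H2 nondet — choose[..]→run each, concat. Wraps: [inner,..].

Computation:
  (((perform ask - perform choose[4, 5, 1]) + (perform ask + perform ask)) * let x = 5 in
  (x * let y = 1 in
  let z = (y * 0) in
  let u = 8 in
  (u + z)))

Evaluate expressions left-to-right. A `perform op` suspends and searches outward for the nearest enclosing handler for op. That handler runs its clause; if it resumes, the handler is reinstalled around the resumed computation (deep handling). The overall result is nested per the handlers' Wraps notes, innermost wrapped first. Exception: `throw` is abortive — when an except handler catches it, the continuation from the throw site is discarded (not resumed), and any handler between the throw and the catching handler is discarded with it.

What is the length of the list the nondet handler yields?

Working:
ask @ H1 ⇒ 4
choose[4, 5, 1] @ H2
  branch[0] choose=4:
    ask @ H1 ⇒ 4
    ask @ H1 ⇒ 4
    H0 returns 320
    H1 returns 320
    H2 returns [320]
  branch[1] choose=5:
    ask @ H1 ⇒ 4
    ask @ H1 ⇒ 4
    H0 returns 280
    H1 returns 280
    H2 returns [280]
  branch[2] choose=1:
    ask @ H1 ⇒ 4
    ask @ H1 ⇒ 4
    H0 returns 440
    H1 returns 440
    H2 returns [440]
= [320, 280, 440]

Answer: 3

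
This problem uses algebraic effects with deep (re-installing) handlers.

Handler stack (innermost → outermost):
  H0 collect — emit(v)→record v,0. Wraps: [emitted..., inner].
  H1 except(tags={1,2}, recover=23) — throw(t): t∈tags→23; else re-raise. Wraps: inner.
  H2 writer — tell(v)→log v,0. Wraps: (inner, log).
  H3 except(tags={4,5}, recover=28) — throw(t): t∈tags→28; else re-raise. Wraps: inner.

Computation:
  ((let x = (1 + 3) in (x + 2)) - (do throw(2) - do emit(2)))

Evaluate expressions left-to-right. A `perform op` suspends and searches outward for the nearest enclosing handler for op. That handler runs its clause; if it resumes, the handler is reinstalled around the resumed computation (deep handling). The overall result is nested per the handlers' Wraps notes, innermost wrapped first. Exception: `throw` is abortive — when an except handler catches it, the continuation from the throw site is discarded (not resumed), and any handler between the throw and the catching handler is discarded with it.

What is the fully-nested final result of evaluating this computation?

Working:
throw(2) @ H1 caught ⇒ 23
H2 returns (23, ())
H3 returns (23, ())
= (23, ())

Answer: (23, ())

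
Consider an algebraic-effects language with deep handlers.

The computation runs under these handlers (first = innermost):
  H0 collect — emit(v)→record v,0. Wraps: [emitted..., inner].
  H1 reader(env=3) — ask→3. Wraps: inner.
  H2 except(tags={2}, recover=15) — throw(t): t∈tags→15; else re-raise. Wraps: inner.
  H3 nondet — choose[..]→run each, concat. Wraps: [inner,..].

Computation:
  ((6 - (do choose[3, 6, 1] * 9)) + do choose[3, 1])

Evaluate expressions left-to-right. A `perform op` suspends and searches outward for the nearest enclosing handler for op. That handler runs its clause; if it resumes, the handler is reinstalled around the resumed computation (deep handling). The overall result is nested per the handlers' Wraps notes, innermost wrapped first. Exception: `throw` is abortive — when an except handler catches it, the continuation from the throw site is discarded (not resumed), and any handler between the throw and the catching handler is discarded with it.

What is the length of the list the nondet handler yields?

Answer: 6

Step-by-step:
choose[3, 6, 1] @ H3
  branch[0] choose=3:
    choose[3, 1] @ H3
      branch[0] choose=3:
        H0 returns [-18]
        H1 returns [-18]
        H2 returns [-18]
        H3 returns [[-18]]
      branch[1] choose=1:
        H0 returns [-20]
        H1 returns [-20]
        H2 returns [-20]
        H3 returns [[-20]]
  branch[1] choose=6:
    choose[3, 1] @ H3
      branch[0] choose=3:
        H0 returns [-45]
        H1 returns [-45]
        H2 returns [-45]
        H3 returns [[-45]]
      branch[1] choose=1:
        H0 returns [-47]
        H1 returns [-47]
        H2 returns [-47]
        H3 returns [[-47]]
  branch[2] choose=1:
    choose[3, 1] @ H3
      branch[0] choose=3:
        H0 returns [0]
        H1 returns [0]
        H2 returns [0]
        H3 returns [[0]]
      branch[1] choose=1:
        H0 returns [-2]
        H1 returns [-2]
        H2 returns [-2]
        H3 returns [[-2]]
= [[-18], [-20], [-45], [-47], [0], [-2]]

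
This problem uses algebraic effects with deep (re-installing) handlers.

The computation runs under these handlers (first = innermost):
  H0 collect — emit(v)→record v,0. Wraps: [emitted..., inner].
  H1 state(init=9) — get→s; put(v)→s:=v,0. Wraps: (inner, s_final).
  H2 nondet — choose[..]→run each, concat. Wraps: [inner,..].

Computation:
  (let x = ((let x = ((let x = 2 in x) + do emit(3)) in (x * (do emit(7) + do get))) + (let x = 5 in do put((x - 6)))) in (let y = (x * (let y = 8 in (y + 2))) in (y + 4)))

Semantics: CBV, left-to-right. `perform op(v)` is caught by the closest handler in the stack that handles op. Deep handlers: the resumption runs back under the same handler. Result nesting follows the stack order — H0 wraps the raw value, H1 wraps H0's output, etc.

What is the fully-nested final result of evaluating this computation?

Answer: [([3, 7, 184], -1)]

Evaluation trace:
emit(3) @ H0 ⇒ out+=3
emit(7) @ H0 ⇒ out+=7
get @ H1 ⇒ 9
put(-1) @ H1 ⇒ s:=-1
H0 returns [3, 7, 184]
H1 returns ([3, 7, 184], -1)
H2 returns [([3, 7, 184], -1)]
= [([3, 7, 184], -1)]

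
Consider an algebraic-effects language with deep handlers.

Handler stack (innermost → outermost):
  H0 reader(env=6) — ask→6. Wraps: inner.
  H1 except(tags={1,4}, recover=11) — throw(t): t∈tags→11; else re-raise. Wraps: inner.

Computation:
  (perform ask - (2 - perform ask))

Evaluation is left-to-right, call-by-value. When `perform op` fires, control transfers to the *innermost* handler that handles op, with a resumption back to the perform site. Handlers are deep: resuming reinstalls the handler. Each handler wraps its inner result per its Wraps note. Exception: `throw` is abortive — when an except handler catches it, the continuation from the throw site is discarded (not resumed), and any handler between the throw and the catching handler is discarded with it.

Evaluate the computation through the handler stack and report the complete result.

Answer: 10

Step-by-step:
ask @ H0 ⇒ 6
ask @ H0 ⇒ 6
H0 returns 10
H1 returns 10
= 10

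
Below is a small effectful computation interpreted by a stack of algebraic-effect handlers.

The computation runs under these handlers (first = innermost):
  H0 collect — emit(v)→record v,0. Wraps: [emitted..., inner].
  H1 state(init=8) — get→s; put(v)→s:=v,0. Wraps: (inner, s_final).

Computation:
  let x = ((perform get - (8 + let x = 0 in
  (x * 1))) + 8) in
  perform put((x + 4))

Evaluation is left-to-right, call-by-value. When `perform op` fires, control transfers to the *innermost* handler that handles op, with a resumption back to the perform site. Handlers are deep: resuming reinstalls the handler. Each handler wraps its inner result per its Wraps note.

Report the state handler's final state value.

Answer: 12

Evaluation trace:
get @ H1 ⇒ 8
put(12) @ H1 ⇒ s:=12
H0 returns [0]
H1 returns ([0], 12)
= ([0], 12)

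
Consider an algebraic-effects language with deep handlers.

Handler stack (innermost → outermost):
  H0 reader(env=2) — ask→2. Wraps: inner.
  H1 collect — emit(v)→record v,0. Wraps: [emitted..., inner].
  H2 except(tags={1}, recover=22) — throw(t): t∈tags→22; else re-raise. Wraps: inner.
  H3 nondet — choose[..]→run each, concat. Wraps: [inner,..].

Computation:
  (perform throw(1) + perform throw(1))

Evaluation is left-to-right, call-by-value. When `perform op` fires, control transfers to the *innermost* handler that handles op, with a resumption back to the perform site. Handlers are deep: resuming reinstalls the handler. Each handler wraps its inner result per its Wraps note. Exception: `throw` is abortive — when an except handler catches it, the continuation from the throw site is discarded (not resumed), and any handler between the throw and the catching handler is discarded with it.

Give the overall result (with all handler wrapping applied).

Answer: [22]

Evaluation trace:
throw(1) @ H2 caught ⇒ 22
H3 returns [22]
= [22]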